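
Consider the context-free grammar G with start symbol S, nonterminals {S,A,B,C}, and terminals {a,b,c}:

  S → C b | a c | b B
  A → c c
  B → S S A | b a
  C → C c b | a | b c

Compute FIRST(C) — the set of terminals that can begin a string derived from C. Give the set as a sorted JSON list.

Compute FIRST by fixpoint:
iter 1:
  A via A→c c: +{c}
  B via B→b a: +{b}
  C via C→a: +{a}
  C via C→b c: +{b}
  S via S→C b: +{a,b}
  FIRST[S]={a,b}  FIRST[A]={c}  FIRST[B]={b}  FIRST[C]={a,b}
iter 2:
  B via B→S S A: +{a}
  FIRST[S]={a,b}  FIRST[A]={c}  FIRST[B]={a,b}  FIRST[C]={a,b}
iter 3: (stable)
  FIRST[S]={a,b}  FIRST[A]={c}  FIRST[B]={a,b}  FIRST[C]={a,b}

FIRST(C) = ["a", "b"]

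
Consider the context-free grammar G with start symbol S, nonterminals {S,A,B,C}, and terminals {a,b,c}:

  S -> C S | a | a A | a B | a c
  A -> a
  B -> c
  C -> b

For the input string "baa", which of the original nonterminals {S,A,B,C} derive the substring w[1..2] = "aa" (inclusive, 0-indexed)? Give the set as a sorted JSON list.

Convert to CNF:
  S -> C S | T0 A | T0 B | T0 T1 | a
  A -> a
  B -> c
  C -> b
  T0 -> a
  T1 -> c

CYK fill (cells [i..j] with 1 ≤ i ≤ j ≤ 2 only):
  T[1,1] 'a' = {A,S,T0}  orig:{A,S}
  T[2,2] 'a' = {A,S,T0}  orig:{A,S}
  T[1,2] 'aa' = {S}

Original NTs in T[1,2] deriving "aa": ["S"]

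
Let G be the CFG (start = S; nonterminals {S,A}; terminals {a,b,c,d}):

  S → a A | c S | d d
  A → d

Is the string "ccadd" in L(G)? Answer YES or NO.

Convert to CNF:
  S -> T0 A | T1 S | T2 T2
  A -> d
  T0 -> a
  T1 -> c
  T2 -> d

CYK fill:
  cell(0,0) c: {T1}  orig:{}
  cell(1,1) c: {T1}  orig:{}
  cell(2,2) a: {T0}  orig:{}
  cell(3,3) d: {A,T2}  orig:{A}
  cell(4,4) d: {A,T2}  orig:{A}
  cell(0,1) cc: ∅
  cell(1,2) ca: ∅
  cell(2,3) ad: {S}
  cell(3,4) dd: {S}
  cell(0,2) cca: ∅
  cell(1,3) cad: {S}
  cell(2,4) add: ∅
  cell(0,3) ccad: {S}
  cell(1,4) cadd: ∅
  cell(0,4) ccadd: ∅

S ∉ T[0,4] ⇒ NO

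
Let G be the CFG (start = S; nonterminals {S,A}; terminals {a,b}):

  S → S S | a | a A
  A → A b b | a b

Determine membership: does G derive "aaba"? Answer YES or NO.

CNF form of G:
  S -> S S | T1 A | a
  A -> A X2 | T1 T0
  T0 -> b
  T1 -> a
  X2 -> T0 T0

Fill CYK table bottom-up:
  T[0,0] 'a' = {S,T1}  orig:{S}
  T[1,1] 'a' = {S,T1}  orig:{S}
  T[2,2] 'b' = {T0}  orig:{}
  T[3,3] 'a' = {S,T1}  orig:{S}
  T[0,1] 'aa' = {S}
  T[1,2] 'ab' = {A}
  T[2,3] 'ba' = ∅
  T[0,2] 'aab' = {S}
  T[1,3] 'aba' = ∅
  T[0,3] 'aaba' = {S}

S ∈ T[0,3] ⇒ YES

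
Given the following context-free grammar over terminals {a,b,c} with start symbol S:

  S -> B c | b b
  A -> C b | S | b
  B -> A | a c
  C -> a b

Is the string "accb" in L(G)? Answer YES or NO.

CNF form of G:
  S -> B T0 | T1 T1
  A -> B T0 | C T1 | T1 T1 | b
  B -> B T0 | C T1 | T1 T1 | T2 T0 | b
  C -> T2 T1
  T0 -> c
  T1 -> b
  T2 -> a

Fill CYK table bottom-up:
  [0..0]={T2}  "a"  orig:{}
  [1..1]={T0}  "c"  orig:{}
  [2..2]={T0}  "c"  orig:{}
  [3..3]={A,B,T1}  "b"  orig:{A,B}
  [0..1]={B}  "ac"
  [1..2]=∅  "cc"
  [2..3]=∅  "cb"
  [0..2]={A,B,S}  "acc"
  [1..3]=∅  "ccb"
  [0..3]=∅  "accb"

S ∉ T[0,3] ⇒ NO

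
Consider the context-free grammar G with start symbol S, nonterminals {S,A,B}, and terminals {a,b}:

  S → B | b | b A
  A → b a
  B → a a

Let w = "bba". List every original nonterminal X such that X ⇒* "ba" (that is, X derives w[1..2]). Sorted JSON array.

Convert to CNF:
  S -> T0 A | T1 T1 | b
  A -> T0 T1
  B -> T1 T1
  T0 -> b
  T1 -> a

CYK fill — only the sub-triangle for w[1..2]:
  T[1,1] 'b' = {S,T0}  orig:{S}
  T[2,2] 'a' = {T1}  orig:{}
  T[1,2] 'ba' = {A}

Original NTs in T[1,2] deriving "ba": ["A"]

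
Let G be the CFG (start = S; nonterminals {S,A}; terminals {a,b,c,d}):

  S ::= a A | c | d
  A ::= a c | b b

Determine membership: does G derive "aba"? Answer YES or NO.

Convert to CNF:
  S -> T0 A | c | d
  A -> T0 T1 | T2 T2
  T0 -> a
  T1 -> c
  T2 -> b

CYK table (by increasing span):
  T[0,0] 'a' = {T0}  orig:{}
  T[1,1] 'b' = {T2}  orig:{}
  T[2,2] 'a' = {T0}  orig:{}
  T[0,1] 'ab' = ∅
  T[1,2] 'ba' = ∅
  T[0,2] 'aba' = ∅

S ∉ T[0,2] ⇒ NO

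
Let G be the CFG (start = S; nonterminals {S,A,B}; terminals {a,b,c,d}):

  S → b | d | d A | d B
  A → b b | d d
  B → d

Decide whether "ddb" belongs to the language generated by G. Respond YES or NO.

CNF form of G:
  S -> T1 A | T1 B | b | d
  A -> T0 T0 | T1 T1
  B -> d
  T0 -> b
  T1 -> d

Fill CYK table bottom-up:
  cell(0,0) d: {B,S,T1}  orig:{B,S}
  cell(1,1) d: {B,S,T1}  orig:{B,S}
  cell(2,2) b: {S,T0}  orig:{S}
  cell(0,1) dd: {A,S}
  cell(1,2) db: ∅
  cell(0,2) ddb: ∅

S ∉ T[0,2] ⇒ NO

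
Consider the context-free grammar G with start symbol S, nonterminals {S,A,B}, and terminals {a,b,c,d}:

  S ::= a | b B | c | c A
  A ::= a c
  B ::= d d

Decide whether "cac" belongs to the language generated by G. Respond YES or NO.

CNF form of G:
  S -> T1 A | T3 B | a | c
  A -> T0 T1
  B -> T2 T2
  T0 -> a
  T1 -> c
  T2 -> d
  T3 -> b

Fill CYK table bottom-up:
  cell(0,0) c: {S,T1}  orig:{S}
  cell(1,1) a: {S,T0}  orig:{S}
  cell(2,2) c: {S,T1}  orig:{S}
  cell(0,1) ca: ∅
  cell(1,2) ac: {A}
  cell(0,2) cac: {S}

S ∈ T[0,2] ⇒ YES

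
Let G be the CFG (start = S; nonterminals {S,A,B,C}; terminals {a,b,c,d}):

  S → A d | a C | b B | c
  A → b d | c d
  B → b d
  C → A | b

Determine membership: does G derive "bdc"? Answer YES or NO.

CNF form of G:
  S -> A T1 | T0 B | T3 C | c
  A -> T0 T1 | T2 T1
  B -> T0 T1
  C -> T0 T1 | T2 T1 | b
  T0 -> b
  T1 -> d
  T2 -> c
  T3 -> a

Fill CYK table bottom-up:
  [0..0]={C,T0}  "b"  orig:{C}
  [1..1]={T1}  "d"  orig:{}
  [2..2]={S,T2}  "c"  orig:{S}
  [0..1]={A,B,C}  "bd"
  [1..2]=∅  "dc"
  [0..2]=∅  "bdc"

S ∉ T[0,2] ⇒ NO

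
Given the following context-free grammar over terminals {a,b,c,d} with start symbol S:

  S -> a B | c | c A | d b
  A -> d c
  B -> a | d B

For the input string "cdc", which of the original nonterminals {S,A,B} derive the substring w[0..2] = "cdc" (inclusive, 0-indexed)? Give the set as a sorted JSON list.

CNF form of G:
  S -> T0 T3 | T1 A | T2 B | c
  A -> T0 T1
  B -> T0 B | a
  T0 -> d
  T1 -> c
  T2 -> a
  T3 -> b

Fill CYK table bottom-up (cells [i..j] with 0 ≤ i ≤ j ≤ 2 only):
  [0..0]={S,T1}  "c"  orig:{S}
  [1..1]={T0}  "d"  orig:{}
  [2..2]={S,T1}  "c"  orig:{S}
  [0..1]=∅  "cd"
  [1..2]={A}  "dc"
  [0..2]={S}  "cdc"

Original NTs in T[0,2] deriving "cdc": ["S"]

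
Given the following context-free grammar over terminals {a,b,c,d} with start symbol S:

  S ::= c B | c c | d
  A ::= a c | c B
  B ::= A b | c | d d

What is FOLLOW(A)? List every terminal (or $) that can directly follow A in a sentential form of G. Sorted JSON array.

FIRST sets, iterate to fixpoint:
iter 1:
  A via A→a c: +{a}
  A via A→c B: +{c}
  B via B→A b: +{a,c}
  B via B→d d: +{d}
  S via S→c B: +{c}
  S via S→d: +{d}
  S: {c,d}  A: {a,c}  B: {a,c,d}
iter 2: — fixpoint
  S: {c,d}  A: {a,c}  B: {a,c,d}

FOLLOW sets:
initialize: $ ∈ FOLLOW(S)
pass 1:
  B→A b: FOLLOW(A) ⊇ FIRST(b) = {b}; new: +{b}
  S→c B: FOLLOW(B) ⊇ FOLLOW(S) ⊇ {$}; new: +{$}
  FOLLOW[S]={$}  FOLLOW[A]={b}  FOLLOW[B]={$}
pass 2:
  A→c B: FOLLOW(B) ⊇ FOLLOW(A) ⊇ {b}; new: +{b}
  FOLLOW[S]={$}  FOLLOW[A]={b}  FOLLOW[B]={$,b}
pass 3: (no change)
  FOLLOW[S]={$}  FOLLOW[A]={b}  FOLLOW[B]={$,b}

FOLLOW(A) = ["b"]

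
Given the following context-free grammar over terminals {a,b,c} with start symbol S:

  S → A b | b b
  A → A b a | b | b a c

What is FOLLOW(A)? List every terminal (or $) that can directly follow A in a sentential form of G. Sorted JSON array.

Compute FIRST by fixpoint:
round 1:
  A via A→b: +{b}
  S via S→A b: +{b}
  FIRST[S]={b}  FIRST[A]={b}
round 2: — fixpoint
  FIRST[S]={b}  FIRST[A]={b}

FOLLOW sets:
FOLLOW(S) := {$}
pass 1:
  A→A b a: FOLLOW(A) ⊇ FIRST(b) = {b}; new: +{b}
  S: {$}  A: {b}
pass 2: — fixpoint
  S: {$}  A: {b}

FOLLOW(A) = ["b"]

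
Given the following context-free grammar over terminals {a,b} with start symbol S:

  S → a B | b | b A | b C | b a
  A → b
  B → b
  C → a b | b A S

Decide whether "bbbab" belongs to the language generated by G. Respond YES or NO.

CNF form of G:
  S -> T0 B | T1 A | T1 C | T1 T0 | b
  A -> b
  B -> b
  C -> T0 T1 | T1 X2
  T0 -> a
  T1 -> b
  X2 -> A S

CYK fill:
  T[0,0] 'b' = {A,B,S,T1}  orig:{A,B,S}
  T[1,1] 'b' = {A,B,S,T1}  orig:{A,B,S}
  T[2,2] 'b' = {A,B,S,T1}  orig:{A,B,S}
  T[3,3] 'a' = {T0}  orig:{}
  T[4,4] 'b' = {A,B,S,T1}  orig:{A,B,S}
  T[0,1] 'bb' = {S,X2}  orig:{S}
  T[1,2] 'bb' = {S,X2}  orig:{S}
  T[2,3] 'ba' = {S}
  T[3,4] 'ab' = {C,S}
  T[0,2] 'bbb' = {C,X2}  orig:{C}
  T[1,3] 'bba' = {X2}  orig:{}
  T[2,4] 'bab' = {S,X2}  orig:{S}
  T[0,3] 'bbba' = {C}
  T[1,4] 'bbab' = {C,X2}  orig:{C}
  T[0,4] 'bbbab' = {C,S}

S ∈ T[0,4] ⇒ YES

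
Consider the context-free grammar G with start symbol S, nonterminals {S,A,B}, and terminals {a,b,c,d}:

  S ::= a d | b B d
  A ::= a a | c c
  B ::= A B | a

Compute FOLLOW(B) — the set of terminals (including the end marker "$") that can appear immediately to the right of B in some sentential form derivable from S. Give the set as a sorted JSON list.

FIRST iteration:
round 1:
  A via A→a a: +{a}
  A via A→c c: +{c}
  B via B→A B: +{a,c}
  S via S→a d: +{a}
  S via S→b B d: +{b}
  FIRST[S]={a,b}  FIRST[A]={a,c}  FIRST[B]={a,c}
round 2: (stable)
  FIRST[S]={a,b}  FIRST[A]={a,c}  FIRST[B]={a,c}

FOLLOW sets:
FOLLOW(S) := {$}
pass 1:
  B→A B: FOLLOW(A) ⊇ FIRST(B) = {a,c}; new: +{a,c}
  S→b B d: FOLLOW(B) ⊇ FIRST(d) = {d}; new: +{d}
  S: {$}  A: {a,c}  B: {d}
pass 2: (stable)
  S: {$}  A: {a,c}  B: {d}

FOLLOW(B) = ["d"]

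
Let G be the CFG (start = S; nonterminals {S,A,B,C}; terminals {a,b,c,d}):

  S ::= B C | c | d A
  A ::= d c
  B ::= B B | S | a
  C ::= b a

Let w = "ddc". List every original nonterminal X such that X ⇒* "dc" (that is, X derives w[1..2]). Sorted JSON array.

Convert to CNF:
  S -> B C | T0 A | c
  A -> T0 T1
  B -> B B | B C | T0 A | a | c
  C -> T2 T3
  T0 -> d
  T1 -> c
  T2 -> b
  T3 -> a

Fill CYK table bottom-up, restricted to cells inside w[1..2]:
  T[1,1] 'd' = {T0}  orig:{}
  T[2,2] 'c' = {B,S,T1}  orig:{B,S}
  T[1,2] 'dc' = {A}

Original NTs in T[1,2] deriving "dc": ["A"]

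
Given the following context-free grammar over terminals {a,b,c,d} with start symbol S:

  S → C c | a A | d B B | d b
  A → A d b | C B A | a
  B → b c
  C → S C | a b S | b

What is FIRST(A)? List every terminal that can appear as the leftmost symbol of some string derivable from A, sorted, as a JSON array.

FIRST sets, iterate to fixpoint:
pass 1:
  A via A→a: +{a}
  B via B→b c: +{b}
  C via C→a b S: +{a}
  C via C→b: +{b}
  S via S→C c: +{a,b}
  S via S→d B B: +{d}
  S: {a,b,d}  A: {a}  B: {b}  C: {a,b}
pass 2:
  A via A→C B A: +{b}
  C via C→S C: +{d}
  S: {a,b,d}  A: {a,b}  B: {b}  C: {a,b,d}
pass 3:
  A via A→C B A: +{d}
  S: {a,b,d}  A: {a,b,d}  B: {b}  C: {a,b,d}
pass 4: — fixpoint
  S: {a,b,d}  A: {a,b,d}  B: {b}  C: {a,b,d}

FIRST(A) = ["a", "b", "d"]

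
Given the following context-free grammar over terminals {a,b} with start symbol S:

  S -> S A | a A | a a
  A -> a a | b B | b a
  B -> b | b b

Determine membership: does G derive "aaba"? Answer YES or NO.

CNF form of G:
  S -> S A | T0 A | T0 T0
  A -> T0 T0 | T1 B | T1 T0
  B -> T1 T1 | b
  T0 -> a
  T1 -> b

Fill CYK table bottom-up:
  [0..0]={T0}  "a"  orig:{}
  [1..1]={T0}  "a"  orig:{}
  [2..2]={B,T1}  "b"  orig:{B}
  [3..3]={T0}  "a"  orig:{}
  [0..1]={A,S}  "aa"
  [1..2]=∅  "ab"
  [2..3]={A}  "ba"
  [0..2]=∅  "aab"
  [1..3]={S}  "aba"
  [0..3]={S}  "aaba"

S ∈ T[0,3] ⇒ YES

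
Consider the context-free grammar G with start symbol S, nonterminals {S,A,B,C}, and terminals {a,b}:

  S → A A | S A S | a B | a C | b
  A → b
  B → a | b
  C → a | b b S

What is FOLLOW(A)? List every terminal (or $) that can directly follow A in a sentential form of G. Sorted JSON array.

Compute FIRST by fixpoint:
[1]
  A via A→b: +{b}
  B via B→a: +{a}
  B via B→b: +{b}
  C via C→a: +{a}
  C via C→b b S: +{b}
  S via S→A A: +{b}
  S via S→a B: +{a}
  FIRST[S]={a,b}  FIRST[A]={b}  FIRST[B]={a,b}  FIRST[C]={a,b}
[2] (stable)
  FIRST[S]={a,b}  FIRST[A]={b}  FIRST[B]={a,b}  FIRST[C]={a,b}

FOLLOW iteration:
FOLLOW(S) := {$}
iter 1:
  S→A A: FOLLOW(A) ⊇ FIRST(A) = {b}; new: +{b}
  S→A A: FOLLOW(A) ⊇ FOLLOW(S) ⊇ {$}; new: +{$}
  S→S A S: FOLLOW(S) ⊇ FIRST(A) = {b}; new: +{b}
  S→S A S: FOLLOW(A) ⊇ FIRST(S) = {a,b}; new: +{a}
  S→a B: FOLLOW(B) ⊇ FOLLOW(S) ⊇ {$,b}; new: +{$,b}
  S→a C: FOLLOW(C) ⊇ FOLLOW(S) ⊇ {$,b}; new: +{$,b}
  FOLLOW[S]={$,b}  FOLLOW[A]={$,a,b}  FOLLOW[B]={$,b}  FOLLOW[C]={$,b}
iter 2: (no change)
  FOLLOW[S]={$,b}  FOLLOW[A]={$,a,b}  FOLLOW[B]={$,b}  FOLLOW[C]={$,b}

FOLLOW(A) = ["$", "a", "b"]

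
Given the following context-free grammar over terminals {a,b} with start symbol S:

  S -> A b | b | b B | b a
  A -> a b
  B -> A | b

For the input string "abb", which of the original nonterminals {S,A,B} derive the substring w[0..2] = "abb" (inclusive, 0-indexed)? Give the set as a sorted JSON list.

Convert to CNF:
  S -> A T1 | T1 B | T1 T0 | b
  A -> T0 T1
  B -> T0 T1 | b
  T0 -> a
  T1 -> b

CYK fill — only the sub-triangle for w[0..2]:
  cell(0,0) a: {T0}  orig:{}
  cell(1,1) b: {B,S,T1}  orig:{B,S}
  cell(2,2) b: {B,S,T1}  orig:{B,S}
  cell(0,1) ab: {A,B}
  cell(1,2) bb: {S}
  cell(0,2) abb: {S}

Original NTs in T[0,2] deriving "abb": ["S"]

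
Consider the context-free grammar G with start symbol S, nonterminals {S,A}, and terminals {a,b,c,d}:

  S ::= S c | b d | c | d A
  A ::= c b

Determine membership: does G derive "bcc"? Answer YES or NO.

Convert to CNF:
  S -> S T0 | T1 T2 | T2 A | c
  A -> T0 T1
  T0 -> c
  T1 -> b
  T2 -> d

Fill CYK table bottom-up:
  T[0,0] 'b' = {T1}  orig:{}
  T[1,1] 'c' = {S,T0}  orig:{S}
  T[2,2] 'c' = {S,T0}  orig:{S}
  T[0,1] 'bc' = ∅
  T[1,2] 'cc' = {S}
  T[0,2] 'bcc' = ∅

S ∉ T[0,2] ⇒ NO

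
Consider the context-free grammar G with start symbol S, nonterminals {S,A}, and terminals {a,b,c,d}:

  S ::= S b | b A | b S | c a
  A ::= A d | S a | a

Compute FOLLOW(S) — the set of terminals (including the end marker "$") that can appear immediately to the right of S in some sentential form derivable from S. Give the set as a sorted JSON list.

FIRST iteration:
iter 1:
  A via A→a: +{a}
  S via S→b A: +{b}
  S via S→c a: +{c}
  FIRST(S)={b,c}  FIRST(A)={a}
iter 2:
  A via A→S a: +{b,c}
  FIRST(S)={b,c}  FIRST(A)={a,b,c}
iter 3: — fixpoint
  FIRST(S)={b,c}  FIRST(A)={a,b,c}

FOLLOW iteration:
initialize: $ ∈ FOLLOW(S)
iter 1:
  A→A d: FOLLOW(A) ⊇ FIRST(d) = {d}; new: +{d}
  A→S a: FOLLOW(S) ⊇ FIRST(a) = {a}; new: +{a}
  S→S b: FOLLOW(S) ⊇ FIRST(b) = {b}; new: +{b}
  S→b A: FOLLOW(A) ⊇ FOLLOW(S) ⊇ {$,a,b}; new: +{$,a,b}
  FOLLOW(S)={$,a,b}  FOLLOW(A)={$,a,b,d}
iter 2: (stable)
  FOLLOW(S)={$,a,b}  FOLLOW(A)={$,a,b,d}

FOLLOW(S) = ["$", "a", "b"]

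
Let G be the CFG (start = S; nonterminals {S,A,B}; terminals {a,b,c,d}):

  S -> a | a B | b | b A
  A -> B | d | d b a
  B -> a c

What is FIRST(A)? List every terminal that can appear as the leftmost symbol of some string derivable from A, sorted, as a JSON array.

Compute FIRST by fixpoint:
round 1:
  A via A→d: +{d}
  B via B→a c: +{a}
  S via S→a: +{a}
  S via S→b: +{b}
  FIRST(S)={a,b}  FIRST(A)={d}  FIRST(B)={a}
round 2:
  A via A→B: +{a}
  FIRST(S)={a,b}  FIRST(A)={a,d}  FIRST(B)={a}
round 3: done
  FIRST(S)={a,b}  FIRST(A)={a,d}  FIRST(B)={a}

FIRST(A) = ["a", "d"]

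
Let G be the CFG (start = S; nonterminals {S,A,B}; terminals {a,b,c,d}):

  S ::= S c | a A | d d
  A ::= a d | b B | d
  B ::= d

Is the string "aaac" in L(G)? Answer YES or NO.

CNF form of G:
  S -> S T3 | T0 A | T1 T1
  A -> T0 T1 | T2 B | d
  B -> d
  T0 -> a
  T1 -> d
  T2 -> b
  T3 -> c

Fill CYK table bottom-up:
  T[0,0] 'a' = {T0}  orig:{}
  T[1,1] 'a' = {T0}  orig:{}
  T[2,2] 'a' = {T0}  orig:{}
  T[3,3] 'c' = {T3}  orig:{}
  T[0,1] 'aa' = ∅
  T[1,2] 'aa' = ∅
  T[2,3] 'ac' = ∅
  T[0,2] 'aaa' = ∅
  T[1,3] 'aac' = ∅
  T[0,3] 'aaac' = ∅

S ∉ T[0,3] ⇒ NO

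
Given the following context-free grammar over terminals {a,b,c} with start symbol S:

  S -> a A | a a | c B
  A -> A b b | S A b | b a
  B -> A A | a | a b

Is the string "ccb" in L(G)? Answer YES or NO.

CNF form of G:
  S -> T1 A | T1 T1 | T2 B
  A -> A X3 | S X4 | T0 T1
  B -> A A | T1 T0 | a
  T0 -> b
  T1 -> a
  T2 -> c
  X3 -> T0 T0
  X4 -> A T0

Fill CYK table bottom-up:
  T[0,0] 'c' = {T2}  orig:{}
  T[1,1] 'c' = {T2}  orig:{}
  T[2,2] 'b' = {T0}  orig:{}
  T[0,1] 'cc' = ∅
  T[1,2] 'cb' = ∅
  T[0,2] 'ccb' = ∅

S ∉ T[0,2] ⇒ NO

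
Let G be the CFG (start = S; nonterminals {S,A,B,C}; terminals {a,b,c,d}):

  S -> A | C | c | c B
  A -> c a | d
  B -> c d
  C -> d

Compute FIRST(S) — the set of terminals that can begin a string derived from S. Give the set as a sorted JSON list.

Compute FIRST by fixpoint:
round 1:
  A via A→c a: +{c}
  A via A→d: +{d}
  B via B→c d: +{c}
  C via C→d: +{d}
  S via S→A: +{c,d}
  FIRST(S)={c,d}  FIRST(A)={c,d}  FIRST(B)={c}  FIRST(C)={d}
round 2: (no change)
  FIRST(S)={c,d}  FIRST(A)={c,d}  FIRST(B)={c}  FIRST(C)={d}

FIRST(S) = ["c", "d"]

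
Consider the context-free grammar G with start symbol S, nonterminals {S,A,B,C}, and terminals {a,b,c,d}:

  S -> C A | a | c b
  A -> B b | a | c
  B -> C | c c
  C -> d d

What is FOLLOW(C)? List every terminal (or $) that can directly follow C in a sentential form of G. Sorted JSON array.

FIRST sets, iterate to fixpoint:
[1]
  A via A→a: +{a}
  A via A→c: +{c}
  B via B→c c: +{c}
  C via C→d d: +{d}
  S via S→C A: +{d}
  S via S→a: +{a}
  S via S→c b: +{c}
  FIRST[S]={a,c,d}  FIRST[A]={a,c}  FIRST[B]={c}  FIRST[C]={d}
[2]
  B via B→C: +{d}
  FIRST[S]={a,c,d}  FIRST[A]={a,c}  FIRST[B]={c,d}  FIRST[C]={d}
[3]
  A via A→B b: +{d}
  FIRST[S]={a,c,d}  FIRST[A]={a,c,d}  FIRST[B]={c,d}  FIRST[C]={d}
[4] (no change)
  FIRST[S]={a,c,d}  FIRST[A]={a,c,d}  FIRST[B]={c,d}  FIRST[C]={d}

FOLLOW sets:
seed FOLLOW(S) with $
pass 1:
  A→B b: FOLLOW(B) ⊇ FIRST(b) = {b}; new: +{b}
  B→C: FOLLOW(C) ⊇ FOLLOW(B) ⊇ {b}; new: +{b}
  S→C A: FOLLOW(C) ⊇ FIRST(A) = {a,c,d}; new: +{a,c,d}
  S→C A: FOLLOW(A) ⊇ FOLLOW(S) ⊇ {$}; new: +{$}
  FOLLOW(S)={$}  FOLLOW(A)={$}  FOLLOW(B)={b}  FOLLOW(C)={a,b,c,d}
pass 2: (stable)
  FOLLOW(S)={$}  FOLLOW(A)={$}  FOLLOW(B)={b}  FOLLOW(C)={a,b,c,d}

FOLLOW(C) = ["a", "b", "c", "d"]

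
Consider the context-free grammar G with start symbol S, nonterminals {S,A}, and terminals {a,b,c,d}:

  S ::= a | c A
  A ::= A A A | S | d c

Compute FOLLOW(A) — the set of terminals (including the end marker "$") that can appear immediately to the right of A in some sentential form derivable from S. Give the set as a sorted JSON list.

FIRST sets, iterate to fixpoint:
round 1:
  A via A→d c: +{d}
  S via S→a: +{a}
  S via S→c A: +{c}
  FIRST[S]={a,c}  FIRST[A]={d}
round 2:
  A via A→S: +{a,c}
  FIRST[S]={a,c}  FIRST[A]={a,c,d}
round 3: — fixpoint
  FIRST[S]={a,c}  FIRST[A]={a,c,d}

FOLLOW sets:
seed FOLLOW(S) with $
round 1:
  A→A A A: FOLLOW(A) ⊇ FIRST(A) = {a,c,d}; new: +{a,c,d}
  A→S: FOLLOW(S) ⊇ FOLLOW(A) ⊇ {a,c,d}; new: +{a,c,d}
  S→c A: FOLLOW(A) ⊇ FOLLOW(S) ⊇ {$,a,c,d}; new: +{$}
  FOLLOW[S]={$,a,c,d}  FOLLOW[A]={$,a,c,d}
round 2: (stable)
  FOLLOW[S]={$,a,c,d}  FOLLOW[A]={$,a,c,d}

FOLLOW(A) = ["$", "a", "c", "d"]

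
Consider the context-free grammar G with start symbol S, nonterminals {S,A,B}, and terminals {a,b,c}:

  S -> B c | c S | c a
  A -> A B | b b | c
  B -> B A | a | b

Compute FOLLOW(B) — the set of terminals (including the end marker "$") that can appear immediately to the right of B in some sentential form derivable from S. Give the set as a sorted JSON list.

Compute FIRST by fixpoint:
pass 1:
  A via A→b b: +{b}
  A via A→c: +{c}
  B via B→a: +{a}
  B via B→b: +{b}
  S via S→B c: +{a,b}
  S via S→c S: +{c}
  FIRST[S]={a,b,c}  FIRST[A]={b,c}  FIRST[B]={a,b}
pass 2: (no change)
  FIRST[S]={a,b,c}  FIRST[A]={b,c}  FIRST[B]={a,b}

Compute FOLLOW by fixpoint:
FOLLOW(S) := {$}
iter 1:
  A→A B: FOLLOW(A) ⊇ FIRST(B) = {a,b}; new: +{a,b}
  A→A B: FOLLOW(B) ⊇ FOLLOW(A) ⊇ {a,b}; new: +{a,b}
  B→B A: FOLLOW(B) ⊇ FIRST(A) = {b,c}; new: +{c}
  B→B A: FOLLOW(A) ⊇ FOLLOW(B) ⊇ {a,b,c}; new: +{c}
  S: {$}  A: {a,b,c}  B: {a,b,c}
iter 2: (no change)
  S: {$}  A: {a,b,c}  B: {a,b,c}

FOLLOW(B) = ["a", "b", "c"]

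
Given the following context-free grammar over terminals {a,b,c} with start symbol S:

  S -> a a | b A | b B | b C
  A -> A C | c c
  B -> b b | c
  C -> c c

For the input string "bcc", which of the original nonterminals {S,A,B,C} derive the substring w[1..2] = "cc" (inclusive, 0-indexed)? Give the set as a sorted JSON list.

Convert to CNF:
  S -> T1 A | T1 B | T1 C | T2 T2
  A -> A C | T0 T0
  B -> T1 T1 | c
  C -> T0 T0
  T0 -> c
  T1 -> b
  T2 -> a

CYK table (by increasing span) — only the sub-triangle for w[1..2]:
  T[1,1] 'c' = {B,T0}  orig:{B}
  T[2,2] 'c' = {B,T0}  orig:{B}
  T[1,2] 'cc' = {A,C}

Original NTs in T[1,2] deriving "cc": ["A", "C"]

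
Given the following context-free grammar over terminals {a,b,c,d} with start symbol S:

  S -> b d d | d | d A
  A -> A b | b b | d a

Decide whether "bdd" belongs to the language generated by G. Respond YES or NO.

CNF form of G:
  S -> T0 X3 | T1 A | d
  A -> A T0 | T0 T0 | T1 T2
  T0 -> b
  T1 -> d
  T2 -> a
  X3 -> T1 T1

CYK fill:
  [0..0]={T0}  "b"  orig:{}
  [1..1]={S,T1}  "d"  orig:{S}
  [2..2]={S,T1}  "d"  orig:{S}
  [0..1]=∅  "bd"
  [1..2]={X3}  "dd"  orig:{}
  [0..2]={S}  "bdd"

S ∈ T[0,2] ⇒ YES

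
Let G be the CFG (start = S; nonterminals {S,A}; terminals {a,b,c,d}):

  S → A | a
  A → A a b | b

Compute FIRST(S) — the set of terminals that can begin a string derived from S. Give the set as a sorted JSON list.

FIRST iteration:
iter 1:
  A via A→b: +{b}
  S via S→A: +{b}
  S via S→a: +{a}
  S: {a,b}  A: {b}
iter 2: (no change)
  S: {a,b}  A: {b}

FIRST(S) = ["a", "b"]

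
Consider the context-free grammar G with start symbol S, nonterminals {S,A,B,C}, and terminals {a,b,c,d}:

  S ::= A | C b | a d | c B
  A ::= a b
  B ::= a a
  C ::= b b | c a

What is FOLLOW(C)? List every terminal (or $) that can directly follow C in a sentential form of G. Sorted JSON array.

Compute FIRST by fixpoint:
pass 1:
  A via A→a b: +{a}
  B via B→a a: +{a}
  C via C→b b: +{b}
  C via C→c a: +{c}
  S via S→A: +{a}
  S via S→C b: +{b,c}
  S: {a,b,c}  A: {a}  B: {a}  C: {b,c}
pass 2: (no change)
  S: {a,b,c}  A: {a}  B: {a}  C: {b,c}

Compute FOLLOW by fixpoint:
seed FOLLOW(S) with $
iter 1:
  S→A: FOLLOW(A) ⊇ FOLLOW(S) ⊇ {$}; new: +{$}
  S→C b: FOLLOW(C) ⊇ FIRST(b) = {b}; new: +{b}
  S→c B: FOLLOW(B) ⊇ FOLLOW(S) ⊇ {$}; new: +{$}
  S: {$}  A: {$}  B: {$}  C: {b}
iter 2: done
  S: {$}  A: {$}  B: {$}  C: {b}

FOLLOW(C) = ["b"]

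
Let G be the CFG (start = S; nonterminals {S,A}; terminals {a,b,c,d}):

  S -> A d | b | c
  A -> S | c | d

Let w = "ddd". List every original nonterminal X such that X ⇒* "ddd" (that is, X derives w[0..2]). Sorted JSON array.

Convert to CNF:
  S -> A T0 | b | c
  A -> A T0 | b | c | d
  T0 -> d

CYK table (by increasing span) — only the sub-triangle for w[0..2]:
  T[0,0] 'd' = {A,T0}  orig:{A}
  T[1,1] 'd' = {A,T0}  orig:{A}
  T[2,2] 'd' = {A,T0}  orig:{A}
  T[0,1] 'dd' = {A,S}
  T[1,2] 'dd' = {A,S}
  T[0,2] 'ddd' = {A,S}

Original NTs in T[0,2] deriving "ddd": ["A", "S"]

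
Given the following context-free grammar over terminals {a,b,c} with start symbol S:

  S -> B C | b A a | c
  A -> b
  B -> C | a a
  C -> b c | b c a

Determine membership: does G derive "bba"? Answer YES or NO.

CNF form of G:
  S -> B C | T1 X5 | c
  A -> b
  B -> T0 T0 | T1 T2 | T1 X3
  C -> T1 T2 | T1 X4
  T0 -> a
  T1 -> b
  T2 -> c
  X3 -> T2 T0
  X4 -> T2 T0
  X5 -> A T0

CYK fill:
  [0..0]={A,T1}  "b"  orig:{A}
  [1..1]={A,T1}  "b"  orig:{A}
  [2..2]={T0}  "a"  orig:{}
  [0..1]=∅  "bb"
  [1..2]={X5}  "ba"  orig:{}
  [0..2]={S}  "bba"

S ∈ T[0,2] ⇒ YES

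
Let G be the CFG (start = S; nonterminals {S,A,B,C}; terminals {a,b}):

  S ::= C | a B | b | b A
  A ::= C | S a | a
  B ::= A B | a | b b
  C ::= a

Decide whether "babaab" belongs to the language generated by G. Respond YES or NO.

Convert to CNF:
  S -> T0 B | T1 A | a | b
  A -> S T0 | a
  B -> A B | T1 T1 | a
  C -> a
  T0 -> a
  T1 -> b

CYK table (by increasing span):
  T[0,0] 'b' = {S,T1}  orig:{S}
  T[1,1] 'a' = {A,B,C,S,T0}  orig:{A,B,C,S}
  T[2,2] 'b' = {S,T1}  orig:{S}
  T[3,3] 'a' = {A,B,C,S,T0}  orig:{A,B,C,S}
  T[4,4] 'a' = {A,B,C,S,T0}  orig:{A,B,C,S}
  T[5,5] 'b' = {S,T1}  orig:{S}
  T[0,1] 'ba' = {A,S}
  T[1,2] 'ab' = ∅
  T[2,3] 'ba' = {A,S}
  T[3,4] 'aa' = {A,B,S}
  T[4,5] 'ab' = ∅
  T[0,2] 'bab' = ∅
  T[1,3] 'aba' = ∅
  T[2,4] 'baa' = {A,B,S}
  T[3,5] 'aab' = ∅
  T[0,3] 'baba' = ∅
  T[1,4] 'abaa' = {B,S}
  T[2,5] 'baab' = ∅
  T[0,4] 'babaa' = {B}
  T[1,5] 'abaab' = ∅
  T[0,5] 'babaab' = ∅

S ∉ T[0,5] ⇒ NO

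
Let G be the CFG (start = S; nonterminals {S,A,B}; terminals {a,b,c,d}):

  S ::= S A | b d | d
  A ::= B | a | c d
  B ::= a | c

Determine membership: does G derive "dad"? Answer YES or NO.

CNF form of G:
  S -> S A | T2 T1 | d
  A -> T0 T1 | a | c
  B -> a | c
  T0 -> c
  T1 -> d
  T2 -> b

CYK table (by increasing span):
  [0..0]={S,T1}  "d"  orig:{S}
  [1..1]={A,B}  "a"
  [2..2]={S,T1}  "d"  orig:{S}
  [0..1]={S}  "da"
  [1..2]=∅  "ad"
  [0..2]=∅  "dad"

S ∉ T[0,2] ⇒ NO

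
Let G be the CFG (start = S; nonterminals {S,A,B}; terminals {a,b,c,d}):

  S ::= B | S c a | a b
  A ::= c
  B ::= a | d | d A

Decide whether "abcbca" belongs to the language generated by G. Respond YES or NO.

CNF form of G:
  S -> S X4 | T0 A | T2 T3 | a | d
  A -> c
  B -> T0 A | a | d
  T0 -> d
  T1 -> c
  T2 -> a
  T3 -> b
  X4 -> T1 T2

CYK fill:
  [0..0]={B,S,T2}  "a"  orig:{B,S}
  [1..1]={T3}  "b"  orig:{}
  [2..2]={A,T1}  "c"  orig:{A}
  [3..3]={T3}  "b"  orig:{}
  [4..4]={A,T1}  "c"  orig:{A}
  [5..5]={B,S,T2}  "a"  orig:{B,S}
  [0..1]={S}  "ab"
  [1..2]=∅  "bc"
  [2..3]=∅  "cb"
  [3..4]=∅  "bc"
  [4..5]={X4}  "ca"  orig:{}
  [0..2]=∅  "abc"
  [1..3]=∅  "bcb"
  [2..4]=∅  "cbc"
  [3..5]=∅  "bca"
  [0..3]=∅  "abcb"
  [1..4]=∅  "bcbc"
  [2..5]=∅  "cbca"
  [0..4]=∅  "abcbc"
  [1..5]=∅  "bcbca"
  [0..5]=∅  "abcbca"

S ∉ T[0,5] ⇒ NO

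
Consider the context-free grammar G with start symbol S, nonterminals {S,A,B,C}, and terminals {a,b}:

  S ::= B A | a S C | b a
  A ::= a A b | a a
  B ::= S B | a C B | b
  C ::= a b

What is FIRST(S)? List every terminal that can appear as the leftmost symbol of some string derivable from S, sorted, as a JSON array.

FIRST iteration:
round 1:
  A via A→a A b: +{a}
  B via B→a C B: +{a}
  B via B→b: +{b}
  C via C→a b: +{a}
  S via S→B A: +{a,b}
  S: {a,b}  A: {a}  B: {a,b}  C: {a}
round 2: done
  S: {a,b}  A: {a}  B: {a,b}  C: {a}

FIRST(S) = ["a", "b"]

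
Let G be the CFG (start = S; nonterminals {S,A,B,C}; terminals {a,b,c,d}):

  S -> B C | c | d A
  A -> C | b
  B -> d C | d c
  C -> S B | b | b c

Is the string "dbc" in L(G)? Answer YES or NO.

Convert to CNF:
  S -> B C | T2 A | c
  A -> S B | T0 T1 | b
  B -> T2 C | T2 T1
  C -> S B | T0 T1 | b
  T0 -> b
  T1 -> c
  T2 -> d

CYK table (by increasing span):
  T[0,0] 'd' = {T2}  orig:{}
  T[1,1] 'b' = {A,C,T0}  orig:{A,C}
  T[2,2] 'c' = {S,T1}  orig:{S}
  T[0,1] 'db' = {B,S}
  T[1,2] 'bc' = {A,C}
  T[0,2] 'dbc' = {B,S}

S ∈ T[0,2] ⇒ YES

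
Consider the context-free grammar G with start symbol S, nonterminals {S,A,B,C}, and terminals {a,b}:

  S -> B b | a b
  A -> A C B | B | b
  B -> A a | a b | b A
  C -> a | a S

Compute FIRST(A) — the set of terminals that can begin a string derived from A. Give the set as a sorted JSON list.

FIRST sets, iterate to fixpoint:
pass 1:
  A via A→b: +{b}
  B via B→A a: +{b}
  B via B→a b: +{a}
  C via C→a: +{a}
  S via S→B b: +{a,b}
  FIRST[S]={a,b}  FIRST[A]={b}  FIRST[B]={a,b}  FIRST[C]={a}
pass 2:
  A via A→B: +{a}
  FIRST[S]={a,b}  FIRST[A]={a,b}  FIRST[B]={a,b}  FIRST[C]={a}
pass 3: (no change)
  FIRST[S]={a,b}  FIRST[A]={a,b}  FIRST[B]={a,b}  FIRST[C]={a}

FIRST(A) = ["a", "b"]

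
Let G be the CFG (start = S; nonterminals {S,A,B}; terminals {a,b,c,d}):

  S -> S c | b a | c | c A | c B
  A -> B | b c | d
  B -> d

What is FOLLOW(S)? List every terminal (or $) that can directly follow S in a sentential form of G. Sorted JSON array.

Compute FIRST by fixpoint:
round 1:
  A via A→b c: +{b}
  A via A→d: +{d}
  B via B→d: +{d}
  S via S→b a: +{b}
  S via S→c: +{c}
  FIRST(S)={b,c}  FIRST(A)={b,d}  FIRST(B)={d}
round 2: done
  FIRST(S)={b,c}  FIRST(A)={b,d}  FIRST(B)={d}

FOLLOW sets:
seed FOLLOW(S) with $
round 1:
  S→S c: FOLLOW(S) ⊇ FIRST(c) = {c}; new: +{c}
  S→c A: FOLLOW(A) ⊇ FOLLOW(S) ⊇ {$,c}; new: +{$,c}
  S→c B: FOLLOW(B) ⊇ FOLLOW(S) ⊇ {$,c}; new: +{$,c}
  S: {$,c}  A: {$,c}  B: {$,c}
round 2: (stable)
  S: {$,c}  A: {$,c}  B: {$,c}

FOLLOW(S) = ["$", "c"]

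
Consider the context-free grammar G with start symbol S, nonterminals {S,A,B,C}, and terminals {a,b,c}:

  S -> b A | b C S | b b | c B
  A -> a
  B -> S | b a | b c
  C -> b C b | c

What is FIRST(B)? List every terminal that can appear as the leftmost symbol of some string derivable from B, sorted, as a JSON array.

FIRST sets, iterate to fixpoint:
pass 1:
  A via A→a: +{a}
  B via B→b a: +{b}
  C via C→b C b: +{b}
  C via C→c: +{c}
  S via S→b A: +{b}
  S via S→c B: +{c}
  FIRST[S]={b,c}  FIRST[A]={a}  FIRST[B]={b}  FIRST[C]={b,c}
pass 2:
  B via B→S: +{c}
  FIRST[S]={b,c}  FIRST[A]={a}  FIRST[B]={b,c}  FIRST[C]={b,c}
pass 3: (stable)
  FIRST[S]={b,c}  FIRST[A]={a}  FIRST[B]={b,c}  FIRST[C]={b,c}

FIRST(B) = ["b", "c"]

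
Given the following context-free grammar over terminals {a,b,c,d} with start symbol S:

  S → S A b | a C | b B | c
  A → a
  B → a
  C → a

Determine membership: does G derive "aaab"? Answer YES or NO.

Convert to CNF:
  S -> S X2 | T0 B | T1 C | c
  A -> a
  B -> a
  C -> a
  T0 -> b
  T1 -> a
  X2 -> A T0

CYK fill:
  [0..0]={A,B,C,T1}  "a"  orig:{A,B,C}
  [1..1]={A,B,C,T1}  "a"  orig:{A,B,C}
  [2..2]={A,B,C,T1}  "a"  orig:{A,B,C}
  [3..3]={T0}  "b"  orig:{}
  [0..1]={S}  "aa"
  [1..2]={S}  "aa"
  [2..3]={X2}  "ab"  orig:{}
  [0..2]=∅  "aaa"
  [1..3]=∅  "aab"
  [0..3]={S}  "aaab"

S ∈ T[0,3] ⇒ YES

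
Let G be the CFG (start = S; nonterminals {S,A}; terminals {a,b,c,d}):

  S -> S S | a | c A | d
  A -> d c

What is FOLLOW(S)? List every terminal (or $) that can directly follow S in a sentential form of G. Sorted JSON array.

FIRST sets, iterate to fixpoint:
iter 1:
  A via A→d c: +{d}
  S via S→a: +{a}
  S via S→c A: +{c}
  S via S→d: +{d}
  FIRST[S]={a,c,d}  FIRST[A]={d}
iter 2: — fixpoint
  FIRST[S]={a,c,d}  FIRST[A]={d}

FOLLOW sets:
FOLLOW(S) := {$}
[1]
  S→S S: FOLLOW(S) ⊇ FIRST(S) = {a,c,d}; new: +{a,c,d}
  S→c A: FOLLOW(A) ⊇ FOLLOW(S) ⊇ {$,a,c,d}; new: +{$,a,c,d}
  FOLLOW[S]={$,a,c,d}  FOLLOW[A]={$,a,c,d}
[2] (stable)
  FOLLOW[S]={$,a,c,d}  FOLLOW[A]={$,a,c,d}

FOLLOW(S) = ["$", "a", "c", "d"]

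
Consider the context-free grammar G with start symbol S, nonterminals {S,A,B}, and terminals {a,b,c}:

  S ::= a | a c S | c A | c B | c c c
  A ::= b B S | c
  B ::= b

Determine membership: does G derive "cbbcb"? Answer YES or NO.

CNF form of G:
  S -> T1 X4 | T2 A | T2 B | T2 X5 | a
  A -> T0 X3 | c
  B -> b
  T0 -> b
  T1 -> a
  T2 -> c
  X3 -> B S
  X4 -> T2 S
  X5 -> T2 T2

CYK table (by increasing span):
  T[0,0] 'c' = {A,T2}  orig:{A}
  T[1,1] 'b' = {B,T0}  orig:{B}
  T[2,2] 'b' = {B,T0}  orig:{B}
  T[3,3] 'c' = {A,T2}  orig:{A}
  T[4,4] 'b' = {B,T0}  orig:{B}
  T[0,1] 'cb' = {S}
  T[1,2] 'bb' = ∅
  T[2,3] 'bc' = ∅
  T[3,4] 'cb' = {S}
  T[0,2] 'cbb' = ∅
  T[1,3] 'bbc' = ∅
  T[2,4] 'bcb' = {X3}  orig:{}
  T[0,3] 'cbbc' = ∅
  T[1,4] 'bbcb' = {A}
  T[0,4] 'cbbcb' = {S}

S ∈ T[0,4] ⇒ YES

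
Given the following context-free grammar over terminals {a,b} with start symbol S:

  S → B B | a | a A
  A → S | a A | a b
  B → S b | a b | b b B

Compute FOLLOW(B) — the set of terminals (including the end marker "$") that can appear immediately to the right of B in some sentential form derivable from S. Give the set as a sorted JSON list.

Compute FIRST by fixpoint:
pass 1:
  A via A→a A: +{a}
  B via B→a b: +{a}
  B via B→b b B: +{b}
  S via S→B B: +{a,b}
  FIRST[S]={a,b}  FIRST[A]={a}  FIRST[B]={a,b}
pass 2:
  A via A→S: +{b}
  FIRST[S]={a,b}  FIRST[A]={a,b}  FIRST[B]={a,b}
pass 3: done
  FIRST[S]={a,b}  FIRST[A]={a,b}  FIRST[B]={a,b}

FOLLOW iteration:
seed FOLLOW(S) with $
pass 1:
  B→S b: FOLLOW(S) ⊇ FIRST(b) = {b}; new: +{b}
  S→B B: FOLLOW(B) ⊇ FIRST(B) = {a,b}; new: +{a,b}
  S→B B: FOLLOW(B) ⊇ FOLLOW(S) ⊇ {$,b}; new: +{$}
  S→a A: FOLLOW(A) ⊇ FOLLOW(S) ⊇ {$,b}; new: +{$,b}
  FOLLOW[S]={$,b}  FOLLOW[A]={$,b}  FOLLOW[B]={$,a,b}
pass 2: (no change)
  FOLLOW[S]={$,b}  FOLLOW[A]={$,b}  FOLLOW[B]={$,a,b}

FOLLOW(B) = ["$", "a", "b"]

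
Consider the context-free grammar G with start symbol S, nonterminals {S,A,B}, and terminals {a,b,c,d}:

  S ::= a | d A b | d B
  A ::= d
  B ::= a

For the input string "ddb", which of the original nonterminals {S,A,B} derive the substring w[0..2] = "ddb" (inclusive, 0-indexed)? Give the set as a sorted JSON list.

CNF form of G:
  S -> T0 B | T0 X2 | a
  A -> d
  B -> a
  T0 -> d
  T1 -> b
  X2 -> A T1

Fill CYK table bottom-up (cells [i..j] with 0 ≤ i ≤ j ≤ 2 only):
  cell(0,0) d: {A,T0}  orig:{A}
  cell(1,1) d: {A,T0}  orig:{A}
  cell(2,2) b: {T1}  orig:{}
  cell(0,1) dd: ∅
  cell(1,2) db: {X2}  orig:{}
  cell(0,2) ddb: {S}

Original NTs in T[0,2] deriving "ddb": ["S"]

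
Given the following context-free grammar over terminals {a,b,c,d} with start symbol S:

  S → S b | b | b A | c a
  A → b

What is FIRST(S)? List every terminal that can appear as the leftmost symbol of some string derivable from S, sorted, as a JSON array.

FIRST iteration:
round 1:
  A via A→b: +{b}
  S via S→b: +{b}
  S via S→c a: +{c}
  FIRST[S]={b,c}  FIRST[A]={b}
round 2: done
  FIRST[S]={b,c}  FIRST[A]={b}

FIRST(S) = ["b", "c"]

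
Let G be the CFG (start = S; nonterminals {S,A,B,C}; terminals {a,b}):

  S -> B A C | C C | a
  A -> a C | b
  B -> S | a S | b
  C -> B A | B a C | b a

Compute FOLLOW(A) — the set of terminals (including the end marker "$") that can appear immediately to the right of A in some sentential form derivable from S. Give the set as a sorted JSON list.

Compute FIRST by fixpoint:
[1]
  A via A→a C: +{a}
  A via A→b: +{b}
  B via B→a S: +{a}
  B via B→b: +{b}
  C via C→B A: +{a,b}
  S via S→B A C: +{a,b}
  FIRST[S]={a,b}  FIRST[A]={a,b}  FIRST[B]={a,b}  FIRST[C]={a,b}
[2] done
  FIRST[S]={a,b}  FIRST[A]={a,b}  FIRST[B]={a,b}  FIRST[C]={a,b}

FOLLOW sets:
FOLLOW(S) := {$}
pass 1:
  C→B A: FOLLOW(B) ⊇ FIRST(A) = {a,b}; new: +{a,b}
  S→B A C: FOLLOW(A) ⊇ FIRST(C) = {a,b}; new: +{a,b}
  S→B A C: FOLLOW(C) ⊇ FOLLOW(S) ⊇ {$}; new: +{$}
  S→C C: FOLLOW(C) ⊇ FIRST(C) = {a,b}; new: +{a,b}
  FOLLOW(S)={$}  FOLLOW(A)={a,b}  FOLLOW(B)={a,b}  FOLLOW(C)={$,a,b}
pass 2:
  B→S: FOLLOW(S) ⊇ FOLLOW(B) ⊇ {a,b}; new: +{a,b}
  C→B A: FOLLOW(A) ⊇ FOLLOW(C) ⊇ {$,a,b}; new: +{$}
  FOLLOW(S)={$,a,b}  FOLLOW(A)={$,a,b}  FOLLOW(B)={a,b}  FOLLOW(C)={$,a,b}
pass 3: (no change)
  FOLLOW(S)={$,a,b}  FOLLOW(A)={$,a,b}  FOLLOW(B)={a,b}  FOLLOW(C)={$,a,b}

FOLLOW(A) = ["$", "a", "b"]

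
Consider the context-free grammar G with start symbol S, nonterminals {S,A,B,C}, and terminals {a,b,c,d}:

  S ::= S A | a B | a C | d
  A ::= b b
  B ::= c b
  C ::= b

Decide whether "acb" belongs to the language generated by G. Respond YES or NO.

CNF form of G:
  S -> S A | T2 B | T2 C | d
  A -> T0 T0
  B -> T1 T0
  C -> b
  T0 -> b
  T1 -> c
  T2 -> a

Fill CYK table bottom-up:
  cell(0,0) a: {T2}  orig:{}
  cell(1,1) c: {T1}  orig:{}
  cell(2,2) b: {C,T0}  orig:{C}
  cell(0,1) ac: ∅
  cell(1,2) cb: {B}
  cell(0,2) acb: {S}

S ∈ T[0,2] ⇒ YES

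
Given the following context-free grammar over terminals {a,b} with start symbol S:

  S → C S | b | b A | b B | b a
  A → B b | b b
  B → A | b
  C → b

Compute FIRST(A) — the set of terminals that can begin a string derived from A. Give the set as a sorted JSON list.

Compute FIRST by fixpoint:
iter 1:
  A via A→b b: +{b}
  B via B→A: +{b}
  C via C→b: +{b}
  S via S→C S: +{b}
  FIRST[S]={b}  FIRST[A]={b}  FIRST[B]={b}  FIRST[C]={b}
iter 2: — fixpoint
  FIRST[S]={b}  FIRST[A]={b}  FIRST[B]={b}  FIRST[C]={b}

FIRST(A) = ["b"]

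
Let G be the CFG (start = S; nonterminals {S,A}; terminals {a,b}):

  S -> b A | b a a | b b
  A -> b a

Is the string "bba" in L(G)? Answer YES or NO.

Convert to CNF:
  S -> T0 A | T0 T0 | T0 X2
  A -> T0 T1
  T0 -> b
  T1 -> a
  X2 -> T1 T1

CYK fill:
  T[0,0] 'b' = {T0}  orig:{}
  T[1,1] 'b' = {T0}  orig:{}
  T[2,2] 'a' = {T1}  orig:{}
  T[0,1] 'bb' = {S}
  T[1,2] 'ba' = {A}
  T[0,2] 'bba' = {S}

S ∈ T[0,2] ⇒ YES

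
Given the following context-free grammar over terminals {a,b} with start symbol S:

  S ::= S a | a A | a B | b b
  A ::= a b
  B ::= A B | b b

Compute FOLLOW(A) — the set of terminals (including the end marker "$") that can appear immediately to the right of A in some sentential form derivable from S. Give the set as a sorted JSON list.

Compute FIRST by fixpoint:
round 1:
  A via A→a b: +{a}
  B via B→A B: +{a}
  B via B→b b: +{b}
  S via S→a A: +{a}
  S via S→b b: +{b}
  FIRST(S)={a,b}  FIRST(A)={a}  FIRST(B)={a,b}
round 2: (stable)
  FIRST(S)={a,b}  FIRST(A)={a}  FIRST(B)={a,b}

FOLLOW sets:
FOLLOW(S) := {$}
[1]
  B→A B: FOLLOW(A) ⊇ FIRST(B) = {a,b}; new: +{a,b}
  S→S a: FOLLOW(S) ⊇ FIRST(a) = {a}; new: +{a}
  S→a A: FOLLOW(A) ⊇ FOLLOW(S) ⊇ {$,a}; new: +{$}
  S→a B: FOLLOW(B) ⊇ FOLLOW(S) ⊇ {$,a}; new: +{$,a}
  S: {$,a}  A: {$,a,b}  B: {$,a}
[2] — fixpoint
  S: {$,a}  A: {$,a,b}  B: {$,a}

FOLLOW(A) = ["$", "a", "b"]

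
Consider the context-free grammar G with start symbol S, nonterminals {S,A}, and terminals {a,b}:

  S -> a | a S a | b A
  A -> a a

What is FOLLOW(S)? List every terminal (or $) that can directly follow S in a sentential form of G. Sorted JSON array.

FIRST sets, iterate to fixpoint:
pass 1:
  A via A→a a: +{a}
  S via S→a: +{a}
  S via S→b A: +{b}
  FIRST(S)={a,b}  FIRST(A)={a}
pass 2: (no change)
  FIRST(S)={a,b}  FIRST(A)={a}

FOLLOW sets:
FOLLOW(S) := {$}
[1]
  S→a S a: FOLLOW(S) ⊇ FIRST(a) = {a}; new: +{a}
  S→b A: FOLLOW(A) ⊇ FOLLOW(S) ⊇ {$,a}; new: +{$,a}
  S: {$,a}  A: {$,a}
[2] (stable)
  S: {$,a}  A: {$,a}

FOLLOW(S) = ["$", "a"]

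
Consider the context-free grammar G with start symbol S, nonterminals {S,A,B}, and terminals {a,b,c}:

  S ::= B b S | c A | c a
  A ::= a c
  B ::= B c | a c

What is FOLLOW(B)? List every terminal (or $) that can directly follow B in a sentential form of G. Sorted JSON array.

FIRST sets, iterate to fixpoint:
round 1:
  A via A→a c: +{a}
  B via B→a c: +{a}
  S via S→B b S: +{a}
  S via S→c A: +{c}
  FIRST(S)={a,c}  FIRST(A)={a}  FIRST(B)={a}
round 2: (stable)
  FIRST(S)={a,c}  FIRST(A)={a}  FIRST(B)={a}

FOLLOW sets:
seed FOLLOW(S) with $
iter 1:
  B→B c: FOLLOW(B) ⊇ FIRST(c) = {c}; new: +{c}
  S→B b S: FOLLOW(B) ⊇ FIRST(b) = {b}; new: +{b}
  S→c A: FOLLOW(A) ⊇ FOLLOW(S) ⊇ {$}; new: +{$}
  FOLLOW[S]={$}  FOLLOW[A]={$}  FOLLOW[B]={b,c}
iter 2: (stable)
  FOLLOW[S]={$}  FOLLOW[A]={$}  FOLLOW[B]={b,c}

FOLLOW(B) = ["b", "c"]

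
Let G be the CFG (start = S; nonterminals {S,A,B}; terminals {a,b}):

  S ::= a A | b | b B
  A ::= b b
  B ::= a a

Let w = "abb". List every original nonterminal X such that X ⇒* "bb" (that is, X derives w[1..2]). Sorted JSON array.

Convert to CNF:
  S -> T0 B | T1 A | b
  A -> T0 T0
  B -> T1 T1
  T0 -> b
  T1 -> a

CYK table (by increasing span) (cells [i..j] with 1 ≤ i ≤ j ≤ 2 only):
  T[1,1] 'b' = {S,T0}  orig:{S}
  T[2,2] 'b' = {S,T0}  orig:{S}
  T[1,2] 'bb' = {A}

Original NTs in T[1,2] deriving "bb": ["A"]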